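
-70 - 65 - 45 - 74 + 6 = -248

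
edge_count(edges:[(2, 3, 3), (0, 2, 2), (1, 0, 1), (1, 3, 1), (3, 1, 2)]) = 5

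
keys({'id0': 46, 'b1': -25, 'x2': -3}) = ['id0', 'b1', 'x2']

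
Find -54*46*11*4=-109296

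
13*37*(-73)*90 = -3160170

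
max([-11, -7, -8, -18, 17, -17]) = 17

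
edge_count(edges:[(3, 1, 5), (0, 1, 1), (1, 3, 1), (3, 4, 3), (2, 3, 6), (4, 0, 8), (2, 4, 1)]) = 7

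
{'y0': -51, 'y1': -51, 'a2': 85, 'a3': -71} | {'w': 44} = {'y0': -51, 'y1': -51, 'a2': 85, 'a3': -71, 'w': 44}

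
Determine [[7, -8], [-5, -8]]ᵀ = [[7, -5], [-8, -8]]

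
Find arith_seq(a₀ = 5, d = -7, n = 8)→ a_0 = 5 + 0*-7 = 5
a_1 = 5 + 1*-7 = -2
a_2 = 5 + 2*-7 = -9
...
= [5, -2, -9, -16, -23, -30, -37, -44]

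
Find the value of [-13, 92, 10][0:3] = [-13, 92, 10]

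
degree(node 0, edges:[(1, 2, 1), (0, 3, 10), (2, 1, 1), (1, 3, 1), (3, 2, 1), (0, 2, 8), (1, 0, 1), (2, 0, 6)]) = incident: (0,3), (0,2), (1,0), (2,0)
= 4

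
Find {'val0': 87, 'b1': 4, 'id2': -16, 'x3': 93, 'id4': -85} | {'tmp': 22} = {'val0': 87, 'b1': 4, 'id2': -16, 'x3': 93, 'id4': -85, 'tmp': 22}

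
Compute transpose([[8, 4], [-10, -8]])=[[8, -10], [4, -8]]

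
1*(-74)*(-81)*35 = 209790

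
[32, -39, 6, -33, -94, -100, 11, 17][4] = -94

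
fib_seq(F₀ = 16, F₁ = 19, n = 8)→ [16, 19, 35, 54, 89, 143, 232, 375]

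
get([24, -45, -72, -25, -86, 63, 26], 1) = -45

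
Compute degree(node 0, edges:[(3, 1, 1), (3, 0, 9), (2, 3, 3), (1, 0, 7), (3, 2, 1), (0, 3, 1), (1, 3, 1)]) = 3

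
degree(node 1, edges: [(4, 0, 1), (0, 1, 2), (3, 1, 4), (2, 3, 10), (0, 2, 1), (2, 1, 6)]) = incident: (0,1), (3,1), (2,1)
= 3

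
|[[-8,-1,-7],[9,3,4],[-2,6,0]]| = (1)*(-8)*det([[3, 4], [6, 0]]) + (-1)*(-1)*det([[9, 4], [-2, 0]]) + (1)*(-7)*det([[9, 3], [-2, 6]])
= 192 + 8 + -420
= -220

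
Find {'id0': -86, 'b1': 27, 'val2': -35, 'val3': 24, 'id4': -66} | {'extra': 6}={'id0': -86, 'b1': 27, 'val2': -35, 'val3': 24, 'id4': -66, 'extra': 6}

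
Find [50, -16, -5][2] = -5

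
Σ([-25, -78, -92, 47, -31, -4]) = -183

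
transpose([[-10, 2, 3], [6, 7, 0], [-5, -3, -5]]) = [[-10, 6, -5], [2, 7, -3], [3, 0, -5]]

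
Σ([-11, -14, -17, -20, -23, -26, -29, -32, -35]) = -207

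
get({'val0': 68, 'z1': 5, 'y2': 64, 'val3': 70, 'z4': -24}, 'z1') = 5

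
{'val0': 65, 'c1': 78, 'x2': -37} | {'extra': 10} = {'val0': 65, 'c1': 78, 'x2': -37, 'extra': 10}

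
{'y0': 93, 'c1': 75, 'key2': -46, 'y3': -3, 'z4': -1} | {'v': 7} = {'y0': 93, 'c1': 75, 'key2': -46, 'y3': -3, 'z4': -1, 'v': 7}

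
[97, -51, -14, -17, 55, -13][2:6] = [-14, -17, 55, -13]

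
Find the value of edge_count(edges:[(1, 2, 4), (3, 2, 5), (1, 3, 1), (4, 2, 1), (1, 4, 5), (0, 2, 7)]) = 6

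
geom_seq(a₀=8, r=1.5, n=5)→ a_0 = 8*1.5^0 = 8.0
a_1 = 8*1.5^1 = 12.0
a_2 = 8*1.5^2 = 18.0
...
= [8.0, 12.0, 18.0, 27.0, 40.5]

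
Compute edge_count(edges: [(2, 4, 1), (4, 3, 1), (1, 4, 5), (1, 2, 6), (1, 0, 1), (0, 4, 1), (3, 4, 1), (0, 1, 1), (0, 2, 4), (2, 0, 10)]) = 10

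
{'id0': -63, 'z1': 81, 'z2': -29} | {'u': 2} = {'id0': -63, 'z1': 81, 'z2': -29, 'u': 2}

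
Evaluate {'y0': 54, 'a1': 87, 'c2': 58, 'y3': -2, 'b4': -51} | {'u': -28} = {'y0': 54, 'a1': 87, 'c2': 58, 'y3': -2, 'b4': -51, 'u': -28}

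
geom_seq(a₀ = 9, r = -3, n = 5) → a_0 = 9*(-3)^0 = 9
a_1 = 9*(-3)^1 = -27
a_2 = 9*(-3)^2 = 81
...
= [9, -27, 81, -243, 729]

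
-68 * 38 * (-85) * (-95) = -20865800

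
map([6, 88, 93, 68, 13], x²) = (6)²=36, (88)²=7744, (93)²=8649, (68)²=4624, (13)²=169
= [36, 7744, 8649, 4624, 169]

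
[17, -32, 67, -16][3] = -16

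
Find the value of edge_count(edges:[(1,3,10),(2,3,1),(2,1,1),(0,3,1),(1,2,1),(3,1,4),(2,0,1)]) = 7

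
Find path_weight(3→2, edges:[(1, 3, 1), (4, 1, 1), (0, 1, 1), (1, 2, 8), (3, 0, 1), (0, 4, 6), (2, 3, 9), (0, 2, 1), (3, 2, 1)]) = w(3→2)=1
= 1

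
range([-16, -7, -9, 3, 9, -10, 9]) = 25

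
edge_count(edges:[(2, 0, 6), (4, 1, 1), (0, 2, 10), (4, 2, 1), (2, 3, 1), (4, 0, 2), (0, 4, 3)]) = 7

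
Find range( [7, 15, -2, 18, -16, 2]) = 34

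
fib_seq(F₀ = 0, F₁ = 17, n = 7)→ [0, 17, 17, 34, 51, 85, 136]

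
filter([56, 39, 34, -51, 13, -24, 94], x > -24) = keep x where x > -24: 56✓, 39✓, 34✓, -51✗, 13✓, -24✗, 94✓
= [56, 39, 34, 13, 94]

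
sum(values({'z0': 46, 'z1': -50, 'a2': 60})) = 46 + (-50) + 60
= 56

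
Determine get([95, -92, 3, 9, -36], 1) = -92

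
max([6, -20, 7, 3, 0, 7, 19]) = 19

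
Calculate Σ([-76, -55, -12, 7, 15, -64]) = -185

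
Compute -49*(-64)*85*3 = 799680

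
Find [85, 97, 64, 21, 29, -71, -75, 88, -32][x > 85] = keep x where x > 85: 85✗, 97✓, 64✗, 21✗, 29✗, -71✗, -75✗, 88✓, -32✗
= [97, 88]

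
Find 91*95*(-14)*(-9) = 1089270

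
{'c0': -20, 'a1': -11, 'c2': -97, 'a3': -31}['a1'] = -11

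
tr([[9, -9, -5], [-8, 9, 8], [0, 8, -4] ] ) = 14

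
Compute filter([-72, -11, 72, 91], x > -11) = keep x where x > -11: -72✗, -11✗, 72✓, 91✓
= [72, 91]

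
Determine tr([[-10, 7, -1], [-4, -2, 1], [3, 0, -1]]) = diagonal: (-10) + (-2) + (-1)
= -13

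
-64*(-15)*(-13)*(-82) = 1023360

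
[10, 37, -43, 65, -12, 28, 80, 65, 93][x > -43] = [10, 37, 65, -12, 28, 80, 65, 93]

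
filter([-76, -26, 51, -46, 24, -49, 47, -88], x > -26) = keep x where x > -26: -76✗, -26✗, 51✓, -46✗, 24✓, -49✗, 47✓, -88✗
= [51, 24, 47]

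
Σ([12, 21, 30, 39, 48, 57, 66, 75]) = 348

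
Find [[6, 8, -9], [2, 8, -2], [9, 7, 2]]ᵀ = [[6, 2, 9], [8, 8, 7], [-9, -2, 2]]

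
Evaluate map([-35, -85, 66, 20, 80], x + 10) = [-25, -75, 76, 30, 90]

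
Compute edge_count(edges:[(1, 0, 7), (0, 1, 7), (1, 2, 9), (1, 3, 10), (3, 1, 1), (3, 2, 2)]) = 6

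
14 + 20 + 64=98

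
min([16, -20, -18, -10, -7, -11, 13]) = -20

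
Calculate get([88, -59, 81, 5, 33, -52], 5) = -52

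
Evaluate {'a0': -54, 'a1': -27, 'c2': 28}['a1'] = -27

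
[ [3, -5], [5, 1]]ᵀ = [[3, 5], [-5, 1]]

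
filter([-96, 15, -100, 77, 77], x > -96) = [15, 77, 77]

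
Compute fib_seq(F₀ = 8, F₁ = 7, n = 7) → F_2 = F_1 + F_0 = 15
F_3 = F_2 + F_1 = 22
F_4 = F_3 + F_2 = 37
...
= [8, 7, 15, 22, 37, 59, 96]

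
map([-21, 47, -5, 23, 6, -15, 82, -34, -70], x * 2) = [-42, 94, -10, 46, 12, -30, 164, -68, -140]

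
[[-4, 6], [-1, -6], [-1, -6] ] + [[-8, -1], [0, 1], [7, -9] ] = [[-12, 5], [-1, -5], [6, -15]]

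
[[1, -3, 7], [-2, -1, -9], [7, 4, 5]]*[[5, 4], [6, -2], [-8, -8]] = [[-69, -46], [56, 66], [19, -20]]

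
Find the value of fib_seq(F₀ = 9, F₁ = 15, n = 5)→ [9, 15, 24, 39, 63]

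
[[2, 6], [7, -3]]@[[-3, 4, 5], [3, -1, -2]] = C[0][0] = (2)*(-3) + (6)*(3) = 12
C[0][1] = (2)*(4) + (6)*(-1) = 2
C[0][2] = (2)*(5) + (6)*(-2) = -2
C[1][0] = (7)*(-3) + (-3)*(3) = -30
C[1][1] = (7)*(4) + (-3)*(-1) = 31
C[1][2] = (7)*(5) + (-3)*(-2) = 41
= [[12, 2, -2], [-30, 31, 41]]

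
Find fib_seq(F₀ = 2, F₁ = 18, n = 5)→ F_2 = F_1 + F_0 = 20
F_3 = F_2 + F_1 = 38
F_4 = F_3 + F_2 = 58
= [2, 18, 20, 38, 58]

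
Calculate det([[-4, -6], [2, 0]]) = (-4)*(0) - (-6)*(2)
= 12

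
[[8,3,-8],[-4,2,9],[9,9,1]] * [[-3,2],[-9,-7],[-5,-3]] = C[0][0] = (8)*(-3) + (3)*(-9) + (-8)*(-5) = -11
C[0][1] = (8)*(2) + (3)*(-7) + (-8)*(-3) = 19
C[1][0] = (-4)*(-3) + (2)*(-9) + (9)*(-5) = -51
C[1][1] = (-4)*(2) + (2)*(-7) + (9)*(-3) = -49
C[2][0] = (9)*(-3) + (9)*(-9) + (1)*(-5) = -113
C[2][1] = (9)*(2) + (9)*(-7) + (1)*(-3) = -48
= [[-11, 19], [-51, -49], [-113, -48]]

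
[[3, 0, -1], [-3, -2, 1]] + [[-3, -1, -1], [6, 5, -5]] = [[0, -1, -2], [3, 3, -4]]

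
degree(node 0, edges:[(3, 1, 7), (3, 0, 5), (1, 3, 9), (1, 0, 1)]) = 2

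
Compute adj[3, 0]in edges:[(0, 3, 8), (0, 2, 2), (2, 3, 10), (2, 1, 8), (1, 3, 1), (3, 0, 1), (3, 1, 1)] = 1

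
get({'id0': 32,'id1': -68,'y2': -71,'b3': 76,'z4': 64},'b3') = 76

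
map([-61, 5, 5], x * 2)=[-122, 10, 10]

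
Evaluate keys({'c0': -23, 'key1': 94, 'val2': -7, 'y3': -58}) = ['c0', 'key1', 'val2', 'y3']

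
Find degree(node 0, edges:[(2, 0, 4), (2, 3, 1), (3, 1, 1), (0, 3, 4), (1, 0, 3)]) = incident: (2,0), (0,3), (1,0)
= 3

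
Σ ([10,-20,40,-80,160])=10 + -20 + 40 + -80 + 160
= 110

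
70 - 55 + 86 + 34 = 135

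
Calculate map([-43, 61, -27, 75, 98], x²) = [1849, 3721, 729, 5625, 9604]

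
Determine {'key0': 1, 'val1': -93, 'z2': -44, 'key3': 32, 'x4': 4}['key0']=1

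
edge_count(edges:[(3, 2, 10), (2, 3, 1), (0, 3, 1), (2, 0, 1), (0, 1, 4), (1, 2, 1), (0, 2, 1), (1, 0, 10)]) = 8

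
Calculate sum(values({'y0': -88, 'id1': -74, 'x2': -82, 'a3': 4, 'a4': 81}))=(-88) + (-74) + (-82) + 4 + 81
= -159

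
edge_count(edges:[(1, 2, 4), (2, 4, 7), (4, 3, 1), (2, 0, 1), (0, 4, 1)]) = 5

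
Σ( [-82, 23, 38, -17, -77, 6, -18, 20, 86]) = -21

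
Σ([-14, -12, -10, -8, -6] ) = -50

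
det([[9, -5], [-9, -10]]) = -135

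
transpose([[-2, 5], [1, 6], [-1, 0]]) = [[-2, 1, -1], [5, 6, 0]]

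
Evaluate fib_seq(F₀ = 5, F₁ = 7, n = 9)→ [5, 7, 12, 19, 31, 50, 81, 131, 212]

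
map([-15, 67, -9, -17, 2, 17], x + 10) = [-5, 77, 1, -7, 12, 27]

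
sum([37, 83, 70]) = 37 + 83 + 70
= 190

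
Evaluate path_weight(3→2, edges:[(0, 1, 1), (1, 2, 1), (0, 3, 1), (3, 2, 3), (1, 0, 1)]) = w(3→2)=3
= 3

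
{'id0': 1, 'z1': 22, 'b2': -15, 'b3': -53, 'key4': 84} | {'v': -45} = {'id0': 1, 'z1': 22, 'b2': -15, 'b3': -53, 'key4': 84, 'v': -45}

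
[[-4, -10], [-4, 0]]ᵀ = [[-4, -4], [-10, 0]]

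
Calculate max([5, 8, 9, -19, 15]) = 15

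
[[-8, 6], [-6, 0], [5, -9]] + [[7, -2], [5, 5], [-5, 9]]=[[-1, 4], [-1, 5], [0, 0]]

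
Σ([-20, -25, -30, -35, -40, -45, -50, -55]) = (-20) + (-25) + (-30) + (-35) + (-40) + (-45) + (-50) + (-55)
= -300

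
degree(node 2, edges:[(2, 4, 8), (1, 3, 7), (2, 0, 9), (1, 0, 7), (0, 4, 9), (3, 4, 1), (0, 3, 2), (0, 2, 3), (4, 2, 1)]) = 4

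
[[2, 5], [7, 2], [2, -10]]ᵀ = [[2, 7, 2], [5, 2, -10]]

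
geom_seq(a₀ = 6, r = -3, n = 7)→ [6, -18, 54, -162, 486, -1458, 4374]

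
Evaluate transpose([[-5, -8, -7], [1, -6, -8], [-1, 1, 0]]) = [[-5, 1, -1], [-8, -6, 1], [-7, -8, 0]]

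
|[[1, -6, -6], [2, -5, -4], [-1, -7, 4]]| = 90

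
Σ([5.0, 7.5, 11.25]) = 5.0 + 7.5 + 11.25
= 23.75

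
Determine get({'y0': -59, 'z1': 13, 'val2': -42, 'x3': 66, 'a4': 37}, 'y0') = -59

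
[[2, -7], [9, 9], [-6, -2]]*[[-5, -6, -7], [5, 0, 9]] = C[0][0] = (2)*(-5) + (-7)*(5) = -45
C[0][1] = (2)*(-6) + (-7)*(0) = -12
C[0][2] = (2)*(-7) + (-7)*(9) = -77
C[1][0] = (9)*(-5) + (9)*(5) = 0
C[1][1] = (9)*(-6) + (9)*(0) = -54
C[1][2] = (9)*(-7) + (9)*(9) = 18
... (3 more cells)
= [[-45, -12, -77], [0, -54, 18], [20, 36, 24]]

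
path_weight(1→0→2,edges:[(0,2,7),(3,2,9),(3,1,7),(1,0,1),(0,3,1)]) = 8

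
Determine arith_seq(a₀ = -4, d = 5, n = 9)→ [-4, 1, 6, 11, 16, 21, 26, 31, 36]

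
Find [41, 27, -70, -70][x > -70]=keep x where x > -70: 41✓, 27✓, -70✗, -70✗
= [41, 27]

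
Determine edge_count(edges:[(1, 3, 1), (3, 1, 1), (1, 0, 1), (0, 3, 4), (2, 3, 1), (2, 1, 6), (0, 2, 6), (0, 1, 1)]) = 8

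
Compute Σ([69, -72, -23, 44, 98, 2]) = 118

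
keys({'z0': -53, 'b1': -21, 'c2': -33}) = ['z0', 'b1', 'c2']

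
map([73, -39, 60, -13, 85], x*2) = [146, -78, 120, -26, 170]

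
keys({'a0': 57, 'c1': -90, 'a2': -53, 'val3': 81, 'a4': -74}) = ['a0', 'c1', 'a2', 'val3', 'a4']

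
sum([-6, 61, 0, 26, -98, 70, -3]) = (-6) + 61 + 0 + 26 + (-98) + 70 + (-3)
= 50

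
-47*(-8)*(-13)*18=-87984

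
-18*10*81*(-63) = 918540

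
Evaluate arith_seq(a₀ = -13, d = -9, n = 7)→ [-13, -22, -31, -40, -49, -58, -67]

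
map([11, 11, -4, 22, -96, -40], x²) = (11)²=121, (11)²=121, (-4)²=16, (22)²=484, (-96)²=9216, (-40)²=1600
= [121, 121, 16, 484, 9216, 1600]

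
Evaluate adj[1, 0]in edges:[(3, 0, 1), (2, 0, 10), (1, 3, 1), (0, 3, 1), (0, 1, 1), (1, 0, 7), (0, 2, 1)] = 7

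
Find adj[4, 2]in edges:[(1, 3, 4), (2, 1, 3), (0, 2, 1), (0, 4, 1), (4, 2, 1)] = 1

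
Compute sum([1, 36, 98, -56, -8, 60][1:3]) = slice → [36, 98]
36 + 98
= 134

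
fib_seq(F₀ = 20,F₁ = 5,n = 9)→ [20, 5, 25, 30, 55, 85, 140, 225, 365]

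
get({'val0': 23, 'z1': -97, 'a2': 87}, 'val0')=23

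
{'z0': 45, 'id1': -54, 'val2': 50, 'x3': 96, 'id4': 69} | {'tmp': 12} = {'z0': 45, 'id1': -54, 'val2': 50, 'x3': 96, 'id4': 69, 'tmp': 12}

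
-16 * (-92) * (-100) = -147200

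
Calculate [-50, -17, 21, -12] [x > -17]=keep x where x > -17: -50✗, -17✗, 21✓, -12✓
= [21, -12]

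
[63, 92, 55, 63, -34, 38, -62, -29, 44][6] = -62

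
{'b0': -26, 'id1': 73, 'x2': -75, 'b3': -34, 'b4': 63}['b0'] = -26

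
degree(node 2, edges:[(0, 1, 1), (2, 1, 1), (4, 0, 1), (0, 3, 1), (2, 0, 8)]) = incident: (2,1), (2,0)
= 2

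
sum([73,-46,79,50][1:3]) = slice → [-46, 79]
(-46) + 79
= 33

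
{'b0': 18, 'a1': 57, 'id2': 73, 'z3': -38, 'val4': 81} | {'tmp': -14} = {'b0': 18, 'a1': 57, 'id2': 73, 'z3': -38, 'val4': 81, 'tmp': -14}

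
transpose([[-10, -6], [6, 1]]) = [[-10, 6], [-6, 1]]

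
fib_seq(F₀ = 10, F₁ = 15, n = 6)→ F_2 = F_1 + F_0 = 25
F_3 = F_2 + F_1 = 40
F_4 = F_3 + F_2 = 65
...
= [10, 15, 25, 40, 65, 105]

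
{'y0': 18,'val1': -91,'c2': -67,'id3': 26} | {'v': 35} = {'y0': 18, 'val1': -91, 'c2': -67, 'id3': 26, 'v': 35}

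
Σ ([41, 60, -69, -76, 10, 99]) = 65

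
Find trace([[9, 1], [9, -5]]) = 4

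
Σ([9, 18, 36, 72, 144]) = 9 + 18 + 36 + 72 + 144
= 279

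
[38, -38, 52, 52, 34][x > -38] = [38, 52, 52, 34]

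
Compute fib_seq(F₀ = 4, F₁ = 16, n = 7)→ [4, 16, 20, 36, 56, 92, 148]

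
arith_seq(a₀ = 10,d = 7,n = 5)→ a_0 = 10 + 0*7 = 10
a_1 = 10 + 1*7 = 17
a_2 = 10 + 2*7 = 24
...
= [10, 17, 24, 31, 38]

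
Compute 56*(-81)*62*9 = -2531088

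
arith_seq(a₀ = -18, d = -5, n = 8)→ [-18, -23, -28, -33, -38, -43, -48, -53]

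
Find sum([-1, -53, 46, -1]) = (-1) + (-53) + 46 + (-1)
= -9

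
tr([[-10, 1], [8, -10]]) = -20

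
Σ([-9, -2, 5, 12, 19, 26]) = (-9) + (-2) + 5 + 12 + 19 + 26
= 51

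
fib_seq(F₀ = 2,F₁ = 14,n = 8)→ [2, 14, 16, 30, 46, 76, 122, 198]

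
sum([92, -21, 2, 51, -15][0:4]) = 124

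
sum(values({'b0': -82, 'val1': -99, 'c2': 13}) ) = (-82) + (-99) + 13
= -168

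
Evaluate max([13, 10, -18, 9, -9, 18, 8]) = 18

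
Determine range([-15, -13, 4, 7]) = 22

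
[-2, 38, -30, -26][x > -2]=keep x where x > -2: -2✗, 38✓, -30✗, -26✗
= [38]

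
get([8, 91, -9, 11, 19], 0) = 8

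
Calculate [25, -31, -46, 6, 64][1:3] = [-31, -46]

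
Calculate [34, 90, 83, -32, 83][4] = 83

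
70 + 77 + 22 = 169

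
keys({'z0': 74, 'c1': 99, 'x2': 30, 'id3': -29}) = ['z0', 'c1', 'x2', 'id3']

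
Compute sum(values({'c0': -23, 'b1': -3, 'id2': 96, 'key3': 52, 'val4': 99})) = 221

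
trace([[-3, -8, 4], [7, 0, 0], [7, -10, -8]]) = -11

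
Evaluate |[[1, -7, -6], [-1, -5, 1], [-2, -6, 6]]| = (1)*(1)*det([[-5, 1], [-6, 6]]) + (-1)*(-7)*det([[-1, 1], [-2, 6]]) + (1)*(-6)*det([[-1, -5], [-2, -6]])
= -24 + -28 + 24
= -28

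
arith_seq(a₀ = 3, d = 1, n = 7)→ a_0 = 3 + 0*1 = 3
a_1 = 3 + 1*1 = 4
a_2 = 3 + 2*1 = 5
...
= [3, 4, 5, 6, 7, 8, 9]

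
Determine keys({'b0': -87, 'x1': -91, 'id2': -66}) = ['b0', 'x1', 'id2']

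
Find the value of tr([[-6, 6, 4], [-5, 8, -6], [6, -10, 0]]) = 2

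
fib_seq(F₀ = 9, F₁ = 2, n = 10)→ F_2 = F_1 + F_0 = 11
F_3 = F_2 + F_1 = 13
F_4 = F_3 + F_2 = 24
...
= [9, 2, 11, 13, 24, 37, 61, 98, 159, 257]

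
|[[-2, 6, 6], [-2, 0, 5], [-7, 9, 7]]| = -144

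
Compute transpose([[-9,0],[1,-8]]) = [[-9, 1], [0, -8]]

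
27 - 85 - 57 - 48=-163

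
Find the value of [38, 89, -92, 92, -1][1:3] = [89, -92]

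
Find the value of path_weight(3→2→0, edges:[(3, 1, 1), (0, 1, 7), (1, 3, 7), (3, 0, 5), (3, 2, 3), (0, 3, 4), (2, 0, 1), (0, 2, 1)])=4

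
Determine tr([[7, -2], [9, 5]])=12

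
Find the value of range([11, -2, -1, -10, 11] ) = 21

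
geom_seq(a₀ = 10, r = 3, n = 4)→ [10, 30, 90, 270]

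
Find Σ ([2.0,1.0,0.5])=2.0 + 1.0 + 0.5
= 3.5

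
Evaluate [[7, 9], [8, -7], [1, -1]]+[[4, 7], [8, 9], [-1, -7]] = [[11, 16], [16, 2], [0, -8]]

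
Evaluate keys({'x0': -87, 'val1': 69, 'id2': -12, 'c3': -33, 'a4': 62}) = ['x0', 'val1', 'id2', 'c3', 'a4']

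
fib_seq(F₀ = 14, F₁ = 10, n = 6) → [14, 10, 24, 34, 58, 92]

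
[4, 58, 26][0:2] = [4, 58]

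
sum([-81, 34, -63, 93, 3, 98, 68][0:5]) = slice → [-81, 34, -63, 93, 3]
(-81) + 34 + (-63) + 93 + 3
= -14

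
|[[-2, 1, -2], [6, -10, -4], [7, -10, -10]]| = (1)*(-2)*det([[-10, -4], [-10, -10]]) + (-1)*(1)*det([[6, -4], [7, -10]]) + (1)*(-2)*det([[6, -10], [7, -10]])
= -120 + 32 + -20
= -108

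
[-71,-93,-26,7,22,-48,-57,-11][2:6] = [-26, 7, 22, -48]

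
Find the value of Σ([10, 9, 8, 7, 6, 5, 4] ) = 10 + 9 + 8 + 7 + 6 + 5 + 4
= 49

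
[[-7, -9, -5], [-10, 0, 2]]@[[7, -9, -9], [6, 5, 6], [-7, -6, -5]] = C[0][0] = (-7)*(7) + (-9)*(6) + (-5)*(-7) = -68
C[0][1] = (-7)*(-9) + (-9)*(5) + (-5)*(-6) = 48
C[0][2] = (-7)*(-9) + (-9)*(6) + (-5)*(-5) = 34
C[1][0] = (-10)*(7) + (0)*(6) + (2)*(-7) = -84
C[1][1] = (-10)*(-9) + (0)*(5) + (2)*(-6) = 78
C[1][2] = (-10)*(-9) + (0)*(6) + (2)*(-5) = 80
= [[-68, 48, 34], [-84, 78, 80]]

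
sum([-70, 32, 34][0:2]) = -38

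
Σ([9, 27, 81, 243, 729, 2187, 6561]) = 9837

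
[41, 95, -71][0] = 41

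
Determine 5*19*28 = 2660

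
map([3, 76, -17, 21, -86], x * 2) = [6, 152, -34, 42, -172]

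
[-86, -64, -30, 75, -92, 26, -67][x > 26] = keep x where x > 26: -86✗, -64✗, -30✗, 75✓, -92✗, 26✗, -67✗
= [75]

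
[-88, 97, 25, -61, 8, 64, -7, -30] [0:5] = [-88, 97, 25, -61, 8]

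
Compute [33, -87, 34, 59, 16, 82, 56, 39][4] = 16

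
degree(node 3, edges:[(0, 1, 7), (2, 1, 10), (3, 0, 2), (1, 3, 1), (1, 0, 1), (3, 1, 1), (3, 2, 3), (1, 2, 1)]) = incident: (3,0), (1,3), (3,1), (3,2)
= 4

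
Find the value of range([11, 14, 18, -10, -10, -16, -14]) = 34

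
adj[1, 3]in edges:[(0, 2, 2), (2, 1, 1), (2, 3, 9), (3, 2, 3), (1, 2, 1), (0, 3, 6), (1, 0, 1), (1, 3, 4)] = 4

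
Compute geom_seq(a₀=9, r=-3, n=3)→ [9, -27, 81]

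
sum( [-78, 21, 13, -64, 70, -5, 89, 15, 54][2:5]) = 19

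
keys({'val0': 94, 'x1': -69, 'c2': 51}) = ['val0', 'x1', 'c2']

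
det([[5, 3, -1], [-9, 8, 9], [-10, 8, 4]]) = -370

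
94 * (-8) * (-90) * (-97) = -6564960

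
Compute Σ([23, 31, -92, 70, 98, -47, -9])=23 + 31 + (-92) + 70 + 98 + (-47) + (-9)
= 74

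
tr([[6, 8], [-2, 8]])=14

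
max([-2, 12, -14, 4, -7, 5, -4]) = 12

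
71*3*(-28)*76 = -453264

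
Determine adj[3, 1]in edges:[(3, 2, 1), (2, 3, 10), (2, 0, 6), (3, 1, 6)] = 6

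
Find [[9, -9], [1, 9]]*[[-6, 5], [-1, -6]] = C[0][0] = (9)*(-6) + (-9)*(-1) = -45
C[0][1] = (9)*(5) + (-9)*(-6) = 99
C[1][0] = (1)*(-6) + (9)*(-1) = -15
C[1][1] = (1)*(5) + (9)*(-6) = -49
= [[-45, 99], [-15, -49]]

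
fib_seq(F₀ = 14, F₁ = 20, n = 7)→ [14, 20, 34, 54, 88, 142, 230]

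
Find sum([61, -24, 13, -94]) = -44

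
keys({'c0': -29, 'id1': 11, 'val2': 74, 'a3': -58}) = ['c0', 'id1', 'val2', 'a3']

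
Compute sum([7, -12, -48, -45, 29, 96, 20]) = 7 + (-12) + (-48) + (-45) + 29 + 96 + 20
= 47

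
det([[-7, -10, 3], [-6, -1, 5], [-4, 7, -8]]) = 731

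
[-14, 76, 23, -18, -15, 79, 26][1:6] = [76, 23, -18, -15, 79]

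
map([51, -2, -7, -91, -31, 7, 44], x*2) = [102, -4, -14, -182, -62, 14, 88]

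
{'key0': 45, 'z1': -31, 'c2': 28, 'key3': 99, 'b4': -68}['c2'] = 28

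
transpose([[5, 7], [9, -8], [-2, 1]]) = [[5, 9, -2], [7, -8, 1]]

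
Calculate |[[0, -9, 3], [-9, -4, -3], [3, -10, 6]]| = -99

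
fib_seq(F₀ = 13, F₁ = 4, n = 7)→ F_2 = F_1 + F_0 = 17
F_3 = F_2 + F_1 = 21
F_4 = F_3 + F_2 = 38
...
= [13, 4, 17, 21, 38, 59, 97]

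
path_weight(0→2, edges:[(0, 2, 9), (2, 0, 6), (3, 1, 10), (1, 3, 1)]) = 9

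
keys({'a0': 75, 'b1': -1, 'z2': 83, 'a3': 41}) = ['a0', 'b1', 'z2', 'a3']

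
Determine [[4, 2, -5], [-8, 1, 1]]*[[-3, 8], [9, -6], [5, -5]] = C[0][0] = (4)*(-3) + (2)*(9) + (-5)*(5) = -19
C[0][1] = (4)*(8) + (2)*(-6) + (-5)*(-5) = 45
C[1][0] = (-8)*(-3) + (1)*(9) + (1)*(5) = 38
C[1][1] = (-8)*(8) + (1)*(-6) + (1)*(-5) = -75
= [[-19, 45], [38, -75]]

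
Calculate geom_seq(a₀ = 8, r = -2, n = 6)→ a_0 = 8*(-2)^0 = 8
a_1 = 8*(-2)^1 = -16
a_2 = 8*(-2)^2 = 32
...
= [8, -16, 32, -64, 128, -256]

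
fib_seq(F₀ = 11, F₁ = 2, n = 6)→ F_2 = F_1 + F_0 = 13
F_3 = F_2 + F_1 = 15
F_4 = F_3 + F_2 = 28
...
= [11, 2, 13, 15, 28, 43]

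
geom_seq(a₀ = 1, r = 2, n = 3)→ [1, 2, 4]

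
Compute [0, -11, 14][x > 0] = [14]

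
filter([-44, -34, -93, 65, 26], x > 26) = keep x where x > 26: -44✗, -34✗, -93✗, 65✓, 26✗
= [65]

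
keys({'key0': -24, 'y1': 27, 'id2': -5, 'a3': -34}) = ['key0', 'y1', 'id2', 'a3']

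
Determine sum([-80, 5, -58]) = (-80) + 5 + (-58)
= -133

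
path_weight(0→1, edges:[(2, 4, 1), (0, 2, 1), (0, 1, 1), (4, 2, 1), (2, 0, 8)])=w(0→1)=1
= 1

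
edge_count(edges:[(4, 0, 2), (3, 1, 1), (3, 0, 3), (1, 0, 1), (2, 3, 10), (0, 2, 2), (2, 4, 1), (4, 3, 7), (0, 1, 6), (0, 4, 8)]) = 10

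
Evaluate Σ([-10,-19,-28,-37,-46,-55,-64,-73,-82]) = -414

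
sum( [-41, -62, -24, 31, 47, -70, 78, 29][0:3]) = -127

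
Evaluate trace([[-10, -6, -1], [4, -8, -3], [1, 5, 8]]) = diagonal: (-10) + (-8) + 8
= -10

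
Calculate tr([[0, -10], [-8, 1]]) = 1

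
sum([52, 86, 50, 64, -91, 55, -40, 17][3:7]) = slice → [64, -91, 55, -40]
64 + (-91) + 55 + (-40)
= -12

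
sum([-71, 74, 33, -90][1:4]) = slice → [74, 33, -90]
74 + 33 + (-90)
= 17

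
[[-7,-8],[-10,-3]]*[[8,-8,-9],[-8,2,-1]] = C[0][0] = (-7)*(8) + (-8)*(-8) = 8
C[0][1] = (-7)*(-8) + (-8)*(2) = 40
C[0][2] = (-7)*(-9) + (-8)*(-1) = 71
C[1][0] = (-10)*(8) + (-3)*(-8) = -56
C[1][1] = (-10)*(-8) + (-3)*(2) = 74
C[1][2] = (-10)*(-9) + (-3)*(-1) = 93
= [[8, 40, 71], [-56, 74, 93]]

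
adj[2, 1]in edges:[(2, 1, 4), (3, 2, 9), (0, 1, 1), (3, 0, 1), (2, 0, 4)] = 4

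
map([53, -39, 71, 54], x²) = [2809, 1521, 5041, 2916]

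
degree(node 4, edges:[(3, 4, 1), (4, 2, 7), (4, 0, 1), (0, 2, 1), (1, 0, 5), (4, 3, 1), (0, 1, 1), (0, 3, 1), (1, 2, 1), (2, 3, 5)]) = 4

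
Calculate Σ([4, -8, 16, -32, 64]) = 44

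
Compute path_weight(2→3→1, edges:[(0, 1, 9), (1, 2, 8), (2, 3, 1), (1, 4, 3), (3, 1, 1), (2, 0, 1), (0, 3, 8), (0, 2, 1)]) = 2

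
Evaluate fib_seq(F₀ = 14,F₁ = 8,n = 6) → [14, 8, 22, 30, 52, 82]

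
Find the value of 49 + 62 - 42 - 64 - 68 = -63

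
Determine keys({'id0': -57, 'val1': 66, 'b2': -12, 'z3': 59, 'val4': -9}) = ['id0', 'val1', 'b2', 'z3', 'val4']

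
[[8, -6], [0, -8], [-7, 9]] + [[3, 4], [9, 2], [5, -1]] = [[11, -2], [9, -6], [-2, 8]]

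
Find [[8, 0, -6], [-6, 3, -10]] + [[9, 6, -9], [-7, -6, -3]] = [[17, 6, -15], [-13, -3, -13]]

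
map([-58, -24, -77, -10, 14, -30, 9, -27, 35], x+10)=[-48, -14, -67, 0, 24, -20, 19, -17, 45]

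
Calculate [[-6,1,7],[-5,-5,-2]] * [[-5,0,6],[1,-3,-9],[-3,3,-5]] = [[10, 18, -80], [26, 9, 25]]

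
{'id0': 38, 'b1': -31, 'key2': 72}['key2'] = 72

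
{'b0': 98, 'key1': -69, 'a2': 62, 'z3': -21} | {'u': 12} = {'b0': 98, 'key1': -69, 'a2': 62, 'z3': -21, 'u': 12}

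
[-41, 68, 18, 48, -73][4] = -73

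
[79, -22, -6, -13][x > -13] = [79, -6]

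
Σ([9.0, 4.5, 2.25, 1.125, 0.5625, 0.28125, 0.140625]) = 9.0 + 4.5 + 2.25 + 1.125 + 0.5625 + 0.28125 + 0.140625
= 17.859375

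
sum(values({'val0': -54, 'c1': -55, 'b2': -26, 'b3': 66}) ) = (-54) + (-55) + (-26) + 66
= -69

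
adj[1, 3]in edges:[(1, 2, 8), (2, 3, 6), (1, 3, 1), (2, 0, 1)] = 1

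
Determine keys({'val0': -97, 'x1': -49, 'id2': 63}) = ['val0', 'x1', 'id2']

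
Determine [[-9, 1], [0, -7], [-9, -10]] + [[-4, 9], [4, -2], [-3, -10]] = [[-13, 10], [4, -9], [-12, -20]]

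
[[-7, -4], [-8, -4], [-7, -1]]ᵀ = [[-7, -8, -7], [-4, -4, -1]]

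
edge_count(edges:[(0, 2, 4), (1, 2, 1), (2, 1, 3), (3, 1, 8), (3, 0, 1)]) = 5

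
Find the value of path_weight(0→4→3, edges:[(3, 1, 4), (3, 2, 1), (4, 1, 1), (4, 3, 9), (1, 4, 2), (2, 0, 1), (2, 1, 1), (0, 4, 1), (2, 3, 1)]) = w(0→4)=1 + w(4→3)=9
= 10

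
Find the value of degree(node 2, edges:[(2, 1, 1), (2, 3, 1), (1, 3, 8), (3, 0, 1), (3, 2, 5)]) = 3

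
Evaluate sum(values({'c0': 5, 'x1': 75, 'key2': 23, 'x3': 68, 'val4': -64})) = 107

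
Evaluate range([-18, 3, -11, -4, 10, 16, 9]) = 34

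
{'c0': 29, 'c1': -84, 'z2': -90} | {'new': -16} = {'c0': 29, 'c1': -84, 'z2': -90, 'new': -16}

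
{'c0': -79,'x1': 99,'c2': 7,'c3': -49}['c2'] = 7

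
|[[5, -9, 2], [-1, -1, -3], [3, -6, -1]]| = (1)*(5)*det([[-1, -3], [-6, -1]]) + (-1)*(-9)*det([[-1, -3], [3, -1]]) + (1)*(2)*det([[-1, -1], [3, -6]])
= -85 + 90 + 18
= 23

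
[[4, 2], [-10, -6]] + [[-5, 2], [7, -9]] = [[-1, 4], [-3, -15]]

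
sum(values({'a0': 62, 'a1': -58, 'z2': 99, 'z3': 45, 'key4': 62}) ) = 62 + (-58) + 99 + 45 + 62
= 210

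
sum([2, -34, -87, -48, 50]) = 2 + (-34) + (-87) + (-48) + 50
= -117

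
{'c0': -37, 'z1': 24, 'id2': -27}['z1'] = 24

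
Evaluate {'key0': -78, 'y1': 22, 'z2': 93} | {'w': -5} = {'key0': -78, 'y1': 22, 'z2': 93, 'w': -5}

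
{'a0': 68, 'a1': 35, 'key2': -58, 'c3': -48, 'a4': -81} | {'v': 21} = {'a0': 68, 'a1': 35, 'key2': -58, 'c3': -48, 'a4': -81, 'v': 21}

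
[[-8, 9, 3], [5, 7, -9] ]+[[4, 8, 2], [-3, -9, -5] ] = [[-4, 17, 5], [2, -2, -14]]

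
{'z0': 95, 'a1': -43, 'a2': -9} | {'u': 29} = {'z0': 95, 'a1': -43, 'a2': -9, 'u': 29}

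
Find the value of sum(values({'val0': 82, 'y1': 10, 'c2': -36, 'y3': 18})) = 82 + 10 + (-36) + 18
= 74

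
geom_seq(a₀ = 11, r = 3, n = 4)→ a_0 = 11*3^0 = 11
a_1 = 11*3^1 = 33
a_2 = 11*3^2 = 99
...
= [11, 33, 99, 297]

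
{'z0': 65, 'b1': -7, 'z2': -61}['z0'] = 65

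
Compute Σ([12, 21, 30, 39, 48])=12 + 21 + 30 + 39 + 48
= 150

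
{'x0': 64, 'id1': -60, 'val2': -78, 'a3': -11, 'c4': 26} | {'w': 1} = {'x0': 64, 'id1': -60, 'val2': -78, 'a3': -11, 'c4': 26, 'w': 1}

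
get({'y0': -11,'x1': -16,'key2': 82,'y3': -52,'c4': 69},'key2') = 82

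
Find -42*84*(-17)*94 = 5637744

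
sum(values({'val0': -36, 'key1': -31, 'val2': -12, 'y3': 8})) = (-36) + (-31) + (-12) + 8
= -71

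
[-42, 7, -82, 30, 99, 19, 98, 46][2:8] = [-82, 30, 99, 19, 98, 46]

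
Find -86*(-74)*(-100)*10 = -6364000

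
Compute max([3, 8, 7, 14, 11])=14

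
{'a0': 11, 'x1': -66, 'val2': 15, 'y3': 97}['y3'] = 97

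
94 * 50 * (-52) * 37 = -9042800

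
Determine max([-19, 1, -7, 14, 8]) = 14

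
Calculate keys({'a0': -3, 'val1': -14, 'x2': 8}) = ['a0', 'val1', 'x2']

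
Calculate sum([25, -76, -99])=-150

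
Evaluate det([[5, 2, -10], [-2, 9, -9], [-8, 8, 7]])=287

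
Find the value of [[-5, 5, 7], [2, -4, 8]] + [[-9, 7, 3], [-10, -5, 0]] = [[-14, 12, 10], [-8, -9, 8]]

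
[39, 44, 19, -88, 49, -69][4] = 49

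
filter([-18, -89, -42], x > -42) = [-18]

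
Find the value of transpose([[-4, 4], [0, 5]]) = [[-4, 0], [4, 5]]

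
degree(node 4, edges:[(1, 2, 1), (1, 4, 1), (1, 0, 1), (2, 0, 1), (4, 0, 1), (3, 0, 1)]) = incident: (1,4), (4,0)
= 2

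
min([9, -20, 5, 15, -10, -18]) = -20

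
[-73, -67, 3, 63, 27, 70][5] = 70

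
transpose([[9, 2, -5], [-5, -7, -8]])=[[9, -5], [2, -7], [-5, -8]]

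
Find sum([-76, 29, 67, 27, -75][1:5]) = slice → [29, 67, 27, -75]
29 + 67 + 27 + (-75)
= 48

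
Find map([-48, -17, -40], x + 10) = -48+10=-38, -17+10=-7, -40+10=-30
= [-38, -7, -30]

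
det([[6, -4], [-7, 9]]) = (6)*(9) - (-4)*(-7)
= 26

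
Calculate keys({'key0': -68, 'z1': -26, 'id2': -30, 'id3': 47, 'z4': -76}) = ['key0', 'z1', 'id2', 'id3', 'z4']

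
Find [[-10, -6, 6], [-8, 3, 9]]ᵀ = [[-10, -8], [-6, 3], [6, 9]]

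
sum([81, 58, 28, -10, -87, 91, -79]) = 81 + 58 + 28 + (-10) + (-87) + 91 + (-79)
= 82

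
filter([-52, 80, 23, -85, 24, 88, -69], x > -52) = keep x where x > -52: -52✗, 80✓, 23✓, -85✗, 24✓, 88✓, -69✗
= [80, 23, 24, 88]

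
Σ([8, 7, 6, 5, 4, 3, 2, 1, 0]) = 36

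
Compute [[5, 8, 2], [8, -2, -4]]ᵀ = [[5, 8], [8, -2], [2, -4]]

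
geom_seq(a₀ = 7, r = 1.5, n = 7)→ a_0 = 7*1.5^0 = 7.0
a_1 = 7*1.5^1 = 10.5
a_2 = 7*1.5^2 = 15.75
...
= [7.0, 10.5, 15.75, 23.625, 35.4375, 53.15625, 79.734375]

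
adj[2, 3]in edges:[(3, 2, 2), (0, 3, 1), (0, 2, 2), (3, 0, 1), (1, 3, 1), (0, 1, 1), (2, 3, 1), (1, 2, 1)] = 1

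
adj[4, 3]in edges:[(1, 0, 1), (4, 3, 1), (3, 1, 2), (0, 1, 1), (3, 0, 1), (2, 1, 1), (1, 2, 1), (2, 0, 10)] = 1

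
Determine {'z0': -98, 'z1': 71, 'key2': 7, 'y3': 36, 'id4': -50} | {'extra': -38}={'z0': -98, 'z1': 71, 'key2': 7, 'y3': 36, 'id4': -50, 'extra': -38}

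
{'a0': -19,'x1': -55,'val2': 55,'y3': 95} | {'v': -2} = {'a0': -19, 'x1': -55, 'val2': 55, 'y3': 95, 'v': -2}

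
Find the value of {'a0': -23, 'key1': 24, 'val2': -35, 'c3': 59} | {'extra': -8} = {'a0': -23, 'key1': 24, 'val2': -35, 'c3': 59, 'extra': -8}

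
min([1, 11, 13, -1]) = -1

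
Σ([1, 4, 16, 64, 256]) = 341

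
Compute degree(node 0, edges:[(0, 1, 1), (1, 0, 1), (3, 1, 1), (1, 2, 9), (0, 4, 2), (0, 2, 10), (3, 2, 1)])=incident: (0,1), (1,0), (0,4), (0,2)
= 4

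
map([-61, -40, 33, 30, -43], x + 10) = -61+10=-51, -40+10=-30, 33+10=43, 30+10=40, -43+10=-33
= [-51, -30, 43, 40, -33]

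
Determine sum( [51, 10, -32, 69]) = 51 + 10 + (-32) + 69
= 98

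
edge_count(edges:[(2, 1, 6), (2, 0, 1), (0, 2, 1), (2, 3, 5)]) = 4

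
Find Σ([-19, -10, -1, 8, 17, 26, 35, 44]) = (-19) + (-10) + (-1) + 8 + 17 + 26 + 35 + 44
= 100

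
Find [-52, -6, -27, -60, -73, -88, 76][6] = 76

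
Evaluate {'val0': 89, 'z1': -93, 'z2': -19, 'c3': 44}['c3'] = 44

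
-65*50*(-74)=240500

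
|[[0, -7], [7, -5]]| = (0)*(-5) - (-7)*(7)
= 49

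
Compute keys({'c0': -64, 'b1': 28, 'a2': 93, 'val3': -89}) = ['c0', 'b1', 'a2', 'val3']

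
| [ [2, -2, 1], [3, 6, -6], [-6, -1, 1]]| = -33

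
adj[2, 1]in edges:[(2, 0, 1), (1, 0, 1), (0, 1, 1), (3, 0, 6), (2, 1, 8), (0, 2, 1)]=8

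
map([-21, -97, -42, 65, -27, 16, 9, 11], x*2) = -21*2=-42, -97*2=-194, -42*2=-84, 65*2=130, -27*2=-54, 16*2=32, 9*2=18, 11*2=22
= [-42, -194, -84, 130, -54, 32, 18, 22]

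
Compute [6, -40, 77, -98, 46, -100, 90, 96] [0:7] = [6, -40, 77, -98, 46, -100, 90]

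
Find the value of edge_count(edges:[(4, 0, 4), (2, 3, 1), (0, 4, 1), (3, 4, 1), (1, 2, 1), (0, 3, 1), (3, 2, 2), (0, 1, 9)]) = 8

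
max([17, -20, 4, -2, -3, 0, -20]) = 17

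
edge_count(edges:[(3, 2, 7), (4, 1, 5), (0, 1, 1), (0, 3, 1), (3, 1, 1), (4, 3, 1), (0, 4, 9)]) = 7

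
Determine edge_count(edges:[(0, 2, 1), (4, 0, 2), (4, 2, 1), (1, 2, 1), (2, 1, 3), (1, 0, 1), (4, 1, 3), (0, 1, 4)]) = 8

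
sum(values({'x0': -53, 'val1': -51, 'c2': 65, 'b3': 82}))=(-53) + (-51) + 65 + 82
= 43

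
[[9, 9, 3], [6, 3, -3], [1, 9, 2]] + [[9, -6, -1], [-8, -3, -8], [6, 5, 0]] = [[18, 3, 2], [-2, 0, -11], [7, 14, 2]]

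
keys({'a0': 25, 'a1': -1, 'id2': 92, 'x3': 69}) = ['a0', 'a1', 'id2', 'x3']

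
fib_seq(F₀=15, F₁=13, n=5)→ F_2 = F_1 + F_0 = 28
F_3 = F_2 + F_1 = 41
F_4 = F_3 + F_2 = 69
= [15, 13, 28, 41, 69]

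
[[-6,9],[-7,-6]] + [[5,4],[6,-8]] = [[-1, 13], [-1, -14]]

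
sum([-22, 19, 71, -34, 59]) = 93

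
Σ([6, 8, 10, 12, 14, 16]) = 6 + 8 + 10 + 12 + 14 + 16
= 66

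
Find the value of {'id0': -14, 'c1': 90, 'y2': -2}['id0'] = -14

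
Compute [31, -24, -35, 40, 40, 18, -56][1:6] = [-24, -35, 40, 40, 18]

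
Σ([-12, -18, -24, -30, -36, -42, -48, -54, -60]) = (-12) + (-18) + (-24) + (-30) + (-36) + (-42) + (-48) + (-54) + (-60)
= -324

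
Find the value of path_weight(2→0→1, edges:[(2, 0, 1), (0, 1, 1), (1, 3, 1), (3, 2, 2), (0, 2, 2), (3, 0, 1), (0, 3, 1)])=2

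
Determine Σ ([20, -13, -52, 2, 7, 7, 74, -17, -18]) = 10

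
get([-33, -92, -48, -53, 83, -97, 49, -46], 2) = -48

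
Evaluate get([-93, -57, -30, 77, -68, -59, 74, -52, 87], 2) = -30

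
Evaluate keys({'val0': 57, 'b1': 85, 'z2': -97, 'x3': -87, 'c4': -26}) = ['val0', 'b1', 'z2', 'x3', 'c4']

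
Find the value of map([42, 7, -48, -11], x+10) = 42+10=52, 7+10=17, -48+10=-38, -11+10=-1
= [52, 17, -38, -1]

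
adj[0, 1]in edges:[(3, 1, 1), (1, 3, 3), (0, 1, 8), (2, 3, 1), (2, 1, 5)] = 8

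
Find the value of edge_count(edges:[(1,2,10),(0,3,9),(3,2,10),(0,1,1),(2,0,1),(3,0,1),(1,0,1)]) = 7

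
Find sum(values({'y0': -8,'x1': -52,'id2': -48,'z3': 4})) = (-8) + (-52) + (-48) + 4
= -104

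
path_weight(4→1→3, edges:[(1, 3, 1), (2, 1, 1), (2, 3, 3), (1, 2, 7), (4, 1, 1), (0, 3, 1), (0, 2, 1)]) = 2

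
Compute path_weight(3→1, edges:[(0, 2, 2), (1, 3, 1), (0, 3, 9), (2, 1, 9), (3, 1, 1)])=w(3→1)=1
= 1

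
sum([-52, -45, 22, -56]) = (-52) + (-45) + 22 + (-56)
= -131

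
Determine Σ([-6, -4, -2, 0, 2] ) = -10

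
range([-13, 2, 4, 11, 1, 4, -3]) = 24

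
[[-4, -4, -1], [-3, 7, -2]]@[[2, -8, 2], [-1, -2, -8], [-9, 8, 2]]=[[5, 32, 22], [5, -6, -66]]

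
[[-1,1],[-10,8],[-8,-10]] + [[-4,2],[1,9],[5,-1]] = [[-5, 3], [-9, 17], [-3, -11]]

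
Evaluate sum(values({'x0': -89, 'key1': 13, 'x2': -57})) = (-89) + 13 + (-57)
= -133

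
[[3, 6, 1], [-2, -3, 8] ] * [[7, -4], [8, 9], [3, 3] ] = C[0][0] = (3)*(7) + (6)*(8) + (1)*(3) = 72
C[0][1] = (3)*(-4) + (6)*(9) + (1)*(3) = 45
C[1][0] = (-2)*(7) + (-3)*(8) + (8)*(3) = -14
C[1][1] = (-2)*(-4) + (-3)*(9) + (8)*(3) = 5
= [[72, 45], [-14, 5]]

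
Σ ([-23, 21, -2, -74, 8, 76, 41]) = (-23) + 21 + (-2) + (-74) + 8 + 76 + 41
= 47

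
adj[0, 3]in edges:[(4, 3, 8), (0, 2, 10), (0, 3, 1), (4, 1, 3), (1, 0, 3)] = 1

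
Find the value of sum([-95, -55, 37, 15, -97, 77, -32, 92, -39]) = (-95) + (-55) + 37 + 15 + (-97) + 77 + (-32) + 92 + (-39)
= -97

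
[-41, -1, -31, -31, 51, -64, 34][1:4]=[-1, -31, -31]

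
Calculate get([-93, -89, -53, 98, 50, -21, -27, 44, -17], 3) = 98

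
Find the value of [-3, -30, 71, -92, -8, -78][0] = -3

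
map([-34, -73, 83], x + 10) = [-24, -63, 93]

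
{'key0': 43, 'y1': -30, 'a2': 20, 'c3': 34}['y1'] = -30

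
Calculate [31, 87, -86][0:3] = [31, 87, -86]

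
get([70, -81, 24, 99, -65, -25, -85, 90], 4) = -65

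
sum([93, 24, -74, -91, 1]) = 93 + 24 + (-74) + (-91) + 1
= -47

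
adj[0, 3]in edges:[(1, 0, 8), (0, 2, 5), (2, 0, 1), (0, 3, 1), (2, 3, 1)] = 1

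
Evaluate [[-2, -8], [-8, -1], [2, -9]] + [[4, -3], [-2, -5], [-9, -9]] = [[2, -11], [-10, -6], [-7, -18]]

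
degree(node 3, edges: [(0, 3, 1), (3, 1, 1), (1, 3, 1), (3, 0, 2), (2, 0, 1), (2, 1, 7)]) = incident: (0,3), (3,1), (1,3), (3,0)
= 4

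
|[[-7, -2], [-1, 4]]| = (-7)*(4) - (-2)*(-1)
= -30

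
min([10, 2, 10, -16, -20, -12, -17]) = -20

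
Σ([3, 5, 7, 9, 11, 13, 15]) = 63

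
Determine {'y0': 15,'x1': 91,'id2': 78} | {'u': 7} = {'y0': 15, 'x1': 91, 'id2': 78, 'u': 7}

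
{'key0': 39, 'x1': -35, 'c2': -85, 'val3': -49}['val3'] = -49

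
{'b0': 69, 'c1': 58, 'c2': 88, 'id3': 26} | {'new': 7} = {'b0': 69, 'c1': 58, 'c2': 88, 'id3': 26, 'new': 7}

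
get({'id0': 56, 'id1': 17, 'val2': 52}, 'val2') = 52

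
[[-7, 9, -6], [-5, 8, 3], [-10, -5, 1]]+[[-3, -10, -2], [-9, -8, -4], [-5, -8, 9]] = [[-10, -1, -8], [-14, 0, -1], [-15, -13, 10]]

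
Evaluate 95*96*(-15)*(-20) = 2736000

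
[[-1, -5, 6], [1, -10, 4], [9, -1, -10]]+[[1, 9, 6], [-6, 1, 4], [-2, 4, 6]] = [[0, 4, 12], [-5, -9, 8], [7, 3, -4]]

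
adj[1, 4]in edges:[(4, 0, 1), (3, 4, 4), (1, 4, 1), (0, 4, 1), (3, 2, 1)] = 1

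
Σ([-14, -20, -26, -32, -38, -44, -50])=(-14) + (-20) + (-26) + (-32) + (-38) + (-44) + (-50)
= -224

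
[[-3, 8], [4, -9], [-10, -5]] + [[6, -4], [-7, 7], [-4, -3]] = [[3, 4], [-3, -2], [-14, -8]]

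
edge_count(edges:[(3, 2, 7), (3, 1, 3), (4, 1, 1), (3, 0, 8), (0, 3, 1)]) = 5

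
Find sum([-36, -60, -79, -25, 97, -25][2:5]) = -7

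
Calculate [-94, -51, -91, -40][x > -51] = keep x where x > -51: -94✗, -51✗, -91✗, -40✓
= [-40]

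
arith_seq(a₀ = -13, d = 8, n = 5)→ [-13, -5, 3, 11, 19]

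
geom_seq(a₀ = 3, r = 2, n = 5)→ a_0 = 3*2^0 = 3
a_1 = 3*2^1 = 6
a_2 = 3*2^2 = 12
...
= [3, 6, 12, 24, 48]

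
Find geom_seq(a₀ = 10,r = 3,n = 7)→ a_0 = 10*3^0 = 10
a_1 = 10*3^1 = 30
a_2 = 10*3^2 = 90
...
= [10, 30, 90, 270, 810, 2430, 7290]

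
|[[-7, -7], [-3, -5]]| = 14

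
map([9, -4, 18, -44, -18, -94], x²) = (9)²=81, (-4)²=16, (18)²=324, (-44)²=1936, (-18)²=324, (-94)²=8836
= [81, 16, 324, 1936, 324, 8836]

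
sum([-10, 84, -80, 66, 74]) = 134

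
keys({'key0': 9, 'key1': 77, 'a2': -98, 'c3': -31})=['key0', 'key1', 'a2', 'c3']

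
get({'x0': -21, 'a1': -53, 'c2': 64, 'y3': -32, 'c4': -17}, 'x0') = -21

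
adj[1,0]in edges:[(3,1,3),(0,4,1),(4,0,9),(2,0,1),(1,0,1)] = 1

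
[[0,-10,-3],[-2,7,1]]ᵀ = [[0, -2], [-10, 7], [-3, 1]]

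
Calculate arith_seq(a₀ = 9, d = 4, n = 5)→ [9, 13, 17, 21, 25]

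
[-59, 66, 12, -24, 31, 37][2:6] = [12, -24, 31, 37]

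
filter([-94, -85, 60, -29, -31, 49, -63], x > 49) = keep x where x > 49: -94✗, -85✗, 60✓, -29✗, -31✗, 49✗, -63✗
= [60]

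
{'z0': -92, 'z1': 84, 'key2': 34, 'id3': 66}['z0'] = -92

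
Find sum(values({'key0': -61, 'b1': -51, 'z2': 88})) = -24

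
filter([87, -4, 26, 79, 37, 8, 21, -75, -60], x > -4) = keep x where x > -4: 87✓, -4✗, 26✓, 79✓, 37✓, 8✓, 21✓, -75✗, -60✗
= [87, 26, 79, 37, 8, 21]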